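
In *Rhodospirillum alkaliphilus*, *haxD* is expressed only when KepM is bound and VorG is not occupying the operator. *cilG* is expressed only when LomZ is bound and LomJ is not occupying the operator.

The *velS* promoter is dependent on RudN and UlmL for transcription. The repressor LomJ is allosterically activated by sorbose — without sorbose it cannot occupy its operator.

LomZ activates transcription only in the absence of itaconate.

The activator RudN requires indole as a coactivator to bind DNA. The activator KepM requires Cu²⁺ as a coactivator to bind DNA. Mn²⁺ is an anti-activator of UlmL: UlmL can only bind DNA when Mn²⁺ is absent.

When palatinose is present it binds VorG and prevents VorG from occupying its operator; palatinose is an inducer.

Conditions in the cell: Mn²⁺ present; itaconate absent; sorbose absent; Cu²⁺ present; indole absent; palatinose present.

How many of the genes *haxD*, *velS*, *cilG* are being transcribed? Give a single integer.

2

Cu²⁺ is present, so KepM is active.
Palatinose is present, so VorG is inactive.
No repressor is bound and KepM is active, so *haxD* is transcribed.
→ *haxD* is ON.
Indole is absent, so RudN is inactive.
Mn²⁺ is present, so UlmL is inactive.
Required activator RudN is absent, so *velS* is not transcribed.
→ *velS* is OFF.
Sorbose is absent, so LomJ is inactive.
Itaconate is absent, so LomZ is active.
No repressor is bound and LomZ is active, so *cilG* is transcribed.
→ *cilG* is ON.
2 of the 3 genes are transcribed.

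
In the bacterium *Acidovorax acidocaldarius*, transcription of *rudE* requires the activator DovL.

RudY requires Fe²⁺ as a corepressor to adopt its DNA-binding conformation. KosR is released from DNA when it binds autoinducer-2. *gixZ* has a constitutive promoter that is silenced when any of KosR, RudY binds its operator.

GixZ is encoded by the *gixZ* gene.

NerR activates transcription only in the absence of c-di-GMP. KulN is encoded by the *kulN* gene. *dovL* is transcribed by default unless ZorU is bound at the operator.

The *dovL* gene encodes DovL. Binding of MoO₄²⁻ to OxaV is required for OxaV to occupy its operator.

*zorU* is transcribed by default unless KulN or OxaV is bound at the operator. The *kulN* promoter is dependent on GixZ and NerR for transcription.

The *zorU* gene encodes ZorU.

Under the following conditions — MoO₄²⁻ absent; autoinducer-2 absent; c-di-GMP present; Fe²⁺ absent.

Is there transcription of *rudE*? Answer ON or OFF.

Autoinducer-2 is absent, so KosR is active.
Fe²⁺ is absent, so RudY is inactive.
With repressor KosR bound, *gixZ* is not transcribed.
So GixZ is not produced.
c-di-GMP is present, so NerR is inactive.
Required activator GixZ is absent, so *kulN* is not transcribed.
So KulN is not produced.
MoO₄²⁻ is absent, so OxaV is inactive.
With no repressor bound, *zorU* is transcribed.
So ZorU is produced and active.
With repressor ZorU bound, *dovL* is not transcribed.
So DovL is not produced.
Required activator DovL is absent, so *rudE* is not transcribed.

OFF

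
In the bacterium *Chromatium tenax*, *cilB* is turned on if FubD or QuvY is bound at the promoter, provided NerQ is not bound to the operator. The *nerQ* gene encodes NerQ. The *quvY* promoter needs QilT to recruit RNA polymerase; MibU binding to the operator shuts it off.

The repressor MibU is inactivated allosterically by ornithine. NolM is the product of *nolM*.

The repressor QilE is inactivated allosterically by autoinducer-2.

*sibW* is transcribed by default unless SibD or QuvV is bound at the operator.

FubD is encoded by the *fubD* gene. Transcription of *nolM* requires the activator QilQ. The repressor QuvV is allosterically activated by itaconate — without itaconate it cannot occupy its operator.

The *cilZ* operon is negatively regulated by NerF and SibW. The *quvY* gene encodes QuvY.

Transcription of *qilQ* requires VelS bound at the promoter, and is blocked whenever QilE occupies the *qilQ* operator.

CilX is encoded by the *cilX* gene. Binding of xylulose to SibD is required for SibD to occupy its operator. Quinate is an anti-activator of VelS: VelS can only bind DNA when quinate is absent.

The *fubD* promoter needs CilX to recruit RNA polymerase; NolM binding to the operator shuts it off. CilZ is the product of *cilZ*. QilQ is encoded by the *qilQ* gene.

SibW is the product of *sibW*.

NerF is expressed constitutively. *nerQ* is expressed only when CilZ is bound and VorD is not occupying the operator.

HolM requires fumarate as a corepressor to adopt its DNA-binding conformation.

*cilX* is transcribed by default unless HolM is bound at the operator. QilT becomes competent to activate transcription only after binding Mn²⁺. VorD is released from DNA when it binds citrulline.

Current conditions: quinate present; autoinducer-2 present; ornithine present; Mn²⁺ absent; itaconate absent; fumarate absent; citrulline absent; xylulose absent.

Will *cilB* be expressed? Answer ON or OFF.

Quinate is present, so VelS is inactive.
Autoinducer-2 is present, so QilE is inactive.
Required activator VelS is absent, so *qilQ* is not transcribed.
So QilQ is not produced.
Required activator QilQ is absent, so *nolM* is not transcribed.
So NolM is not produced.
Fumarate is absent, so HolM is inactive.
With no repressor bound, *cilX* is transcribed.
So CilX is produced and active.
No repressor is bound and CilX is active, so *fubD* is transcribed.
So FubD is produced and active.
NerF is produced constitutively and is active.
Xylulose is absent, so SibD is inactive.
Itaconate is absent, so QuvV is inactive.
With no repressor bound, *sibW* is transcribed.
So SibW is produced and active.
With repressor NerF bound, *cilZ* is not transcribed.
So CilZ is not produced.
Citrulline is absent, so VorD is active.
With repressor VorD bound, *nerQ* is not transcribed.
So NerQ is not produced.
Mn²⁺ is absent, so QilT is inactive.
Ornithine is present, so MibU is inactive.
Required activator QilT is absent, so *quvY* is not transcribed.
So QuvY is not produced.
Activator FubD is present, so *cilB* is transcribed.

ON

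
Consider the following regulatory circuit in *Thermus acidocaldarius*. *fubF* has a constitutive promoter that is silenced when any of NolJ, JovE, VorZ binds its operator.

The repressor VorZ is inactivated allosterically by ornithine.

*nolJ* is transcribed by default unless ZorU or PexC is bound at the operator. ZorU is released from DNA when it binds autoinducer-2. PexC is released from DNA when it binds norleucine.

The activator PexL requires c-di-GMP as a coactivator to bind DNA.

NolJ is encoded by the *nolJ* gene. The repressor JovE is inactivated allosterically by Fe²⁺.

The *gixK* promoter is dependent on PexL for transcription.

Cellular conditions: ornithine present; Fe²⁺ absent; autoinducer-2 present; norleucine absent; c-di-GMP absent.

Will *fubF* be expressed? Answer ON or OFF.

Autoinducer-2 is present, so ZorU is inactive.
Norleucine is absent, so PexC is active.
With repressor PexC bound, *nolJ* is not transcribed.
So NolJ is not produced.
Fe²⁺ is absent, so JovE is active.
Ornithine is present, so VorZ is inactive.
With repressor JovE bound, *fubF* is not transcribed.

OFF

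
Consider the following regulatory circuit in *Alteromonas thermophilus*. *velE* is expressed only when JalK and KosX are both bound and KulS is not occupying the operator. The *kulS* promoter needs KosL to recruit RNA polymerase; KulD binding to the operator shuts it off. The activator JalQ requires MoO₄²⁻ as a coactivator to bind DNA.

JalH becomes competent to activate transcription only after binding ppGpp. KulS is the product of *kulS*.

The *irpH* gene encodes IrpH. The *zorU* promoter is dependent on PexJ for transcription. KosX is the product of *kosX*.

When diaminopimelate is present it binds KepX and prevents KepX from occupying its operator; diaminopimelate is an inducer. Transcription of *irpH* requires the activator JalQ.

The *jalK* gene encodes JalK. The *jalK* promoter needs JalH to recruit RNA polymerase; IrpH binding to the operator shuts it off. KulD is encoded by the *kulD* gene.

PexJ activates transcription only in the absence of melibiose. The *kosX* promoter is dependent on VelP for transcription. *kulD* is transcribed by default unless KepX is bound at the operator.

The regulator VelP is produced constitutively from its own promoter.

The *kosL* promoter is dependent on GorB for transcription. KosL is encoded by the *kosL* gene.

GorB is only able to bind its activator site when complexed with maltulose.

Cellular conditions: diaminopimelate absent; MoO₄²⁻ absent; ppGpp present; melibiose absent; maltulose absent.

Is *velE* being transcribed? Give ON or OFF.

ON

MoO₄²⁻ is absent, so JalQ is inactive.
Required activator JalQ is absent, so *irpH* is not transcribed.
So IrpH is not produced.
ppGpp is present, so JalH is active.
No repressor is bound and JalH is active, so *jalK* is transcribed.
So JalK is produced and active.
VelP is produced constitutively and is active.
No repressor is bound and VelP is active, so *kosX* is transcribed.
So KosX is produced and active.
Maltulose is absent, so GorB is inactive.
Required activator GorB is absent, so *kosL* is not transcribed.
So KosL is not produced.
Diaminopimelate is absent, so KepX is active.
With repressor KepX bound, *kulD* is not transcribed.
So KulD is not produced.
Required activator KosL is absent, so *kulS* is not transcribed.
So KulS is not produced.
No repressor is bound and JalK and KosX are active, so *velE* is transcribed.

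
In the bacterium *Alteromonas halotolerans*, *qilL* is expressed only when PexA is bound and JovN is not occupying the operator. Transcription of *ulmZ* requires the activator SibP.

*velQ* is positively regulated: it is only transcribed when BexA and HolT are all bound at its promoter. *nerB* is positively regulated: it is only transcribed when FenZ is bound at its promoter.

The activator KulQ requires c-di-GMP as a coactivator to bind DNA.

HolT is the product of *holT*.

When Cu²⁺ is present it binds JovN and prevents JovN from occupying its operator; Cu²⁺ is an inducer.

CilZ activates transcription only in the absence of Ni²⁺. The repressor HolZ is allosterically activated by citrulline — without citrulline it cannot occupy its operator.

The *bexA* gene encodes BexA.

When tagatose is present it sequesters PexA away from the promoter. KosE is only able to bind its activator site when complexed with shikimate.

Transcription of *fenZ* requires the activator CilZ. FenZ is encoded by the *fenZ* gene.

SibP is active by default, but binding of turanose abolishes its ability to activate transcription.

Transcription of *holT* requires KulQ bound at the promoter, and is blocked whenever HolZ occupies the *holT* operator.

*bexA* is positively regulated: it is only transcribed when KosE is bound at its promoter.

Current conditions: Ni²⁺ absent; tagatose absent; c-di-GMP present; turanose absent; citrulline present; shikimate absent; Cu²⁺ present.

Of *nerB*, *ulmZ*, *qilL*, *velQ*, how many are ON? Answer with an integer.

Ni²⁺ is absent, so CilZ is active.
No repressor is bound and CilZ is active, so *fenZ* is transcribed.
So FenZ is produced and active.
No repressor is bound and FenZ is active, so *nerB* is transcribed.
→ *nerB* is ON.
Turanose is absent, so SibP is active.
No repressor is bound and SibP is active, so *ulmZ* is transcribed.
→ *ulmZ* is ON.
Tagatose is absent, so PexA is active.
Cu²⁺ is present, so JovN is inactive.
No repressor is bound and PexA is active, so *qilL* is transcribed.
→ *qilL* is ON.
Shikimate is absent, so KosE is inactive.
Required activator KosE is absent, so *bexA* is not transcribed.
So BexA is not produced.
Citrulline is present, so HolZ is active.
c-di-GMP is present, so KulQ is active.
With repressor HolZ bound, *holT* is not transcribed.
So HolT is not produced.
Required activator BexA is absent, so *velQ* is not transcribed.
→ *velQ* is OFF.
3 of the 4 genes are transcribed.

3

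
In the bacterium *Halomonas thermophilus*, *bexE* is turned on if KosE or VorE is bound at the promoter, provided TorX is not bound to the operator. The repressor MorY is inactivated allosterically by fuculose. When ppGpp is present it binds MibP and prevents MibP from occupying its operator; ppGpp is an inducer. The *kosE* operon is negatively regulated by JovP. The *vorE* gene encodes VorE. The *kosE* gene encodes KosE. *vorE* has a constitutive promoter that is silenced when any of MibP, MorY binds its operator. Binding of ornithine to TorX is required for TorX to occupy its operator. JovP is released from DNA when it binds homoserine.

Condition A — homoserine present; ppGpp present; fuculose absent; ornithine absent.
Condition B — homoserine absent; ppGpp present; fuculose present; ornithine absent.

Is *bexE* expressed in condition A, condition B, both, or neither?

both

Condition A:
Homoserine is present, so JovP is inactive.
With no repressor bound, *kosE* is transcribed.
So KosE is produced and active.
ppGpp is present, so MibP is inactive.
Fuculose is absent, so MorY is active.
With repressor MorY bound, *vorE* is not transcribed.
So VorE is not produced.
Ornithine is absent, so TorX is inactive.
Activator KosE is present, so *bexE* is transcribed.
→ *bexE* is ON in A.
Condition B:
Homoserine is absent, so JovP is active.
With repressor JovP bound, *kosE* is not transcribed.
So KosE is not produced.
ppGpp is present, so MibP is inactive.
Fuculose is present, so MorY is inactive.
With no repressor bound, *vorE* is transcribed.
So VorE is produced and active.
Ornithine is absent, so TorX is inactive.
Activator VorE is present, so *bexE* is transcribed.
→ *bexE* is ON in B.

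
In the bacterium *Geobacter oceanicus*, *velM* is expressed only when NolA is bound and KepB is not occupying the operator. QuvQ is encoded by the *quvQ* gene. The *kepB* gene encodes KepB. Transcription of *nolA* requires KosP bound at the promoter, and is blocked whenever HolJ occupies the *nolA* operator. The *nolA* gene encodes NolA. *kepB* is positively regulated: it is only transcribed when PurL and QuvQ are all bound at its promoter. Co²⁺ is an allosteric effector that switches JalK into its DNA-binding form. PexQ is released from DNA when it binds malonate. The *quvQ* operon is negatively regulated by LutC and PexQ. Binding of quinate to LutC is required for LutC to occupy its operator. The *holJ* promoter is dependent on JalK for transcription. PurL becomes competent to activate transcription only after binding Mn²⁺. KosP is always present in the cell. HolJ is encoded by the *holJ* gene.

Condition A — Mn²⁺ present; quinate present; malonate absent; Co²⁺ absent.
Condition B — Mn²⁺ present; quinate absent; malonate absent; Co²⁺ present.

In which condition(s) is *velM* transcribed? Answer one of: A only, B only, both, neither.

A only

Condition A:
Mn²⁺ is present, so PurL is active.
Quinate is present, so LutC is active.
Malonate is absent, so PexQ is active.
With repressor LutC bound, *quvQ* is not transcribed.
So QuvQ is not produced.
Required activator QuvQ is absent, so *kepB* is not transcribed.
So KepB is not produced.
Co²⁺ is absent, so JalK is inactive.
Required activator JalK is absent, so *holJ* is not transcribed.
So HolJ is not produced.
KosP is produced constitutively and is active.
No repressor is bound and KosP is active, so *nolA* is transcribed.
So NolA is produced and active.
No repressor is bound and NolA is active, so *velM* is transcribed.
→ *velM* is ON in A.
Condition B:
Mn²⁺ is present, so PurL is active.
Quinate is absent, so LutC is inactive.
Malonate is absent, so PexQ is active.
With repressor PexQ bound, *quvQ* is not transcribed.
So QuvQ is not produced.
Required activator QuvQ is absent, so *kepB* is not transcribed.
So KepB is not produced.
Co²⁺ is present, so JalK is active.
No repressor is bound and JalK is active, so *holJ* is transcribed.
So HolJ is produced and active.
KosP is produced constitutively and is active.
With repressor HolJ bound, *nolA* is not transcribed.
So NolA is not produced.
Required activator NolA is absent, so *velM* is not transcribed.
→ *velM* is OFF in B.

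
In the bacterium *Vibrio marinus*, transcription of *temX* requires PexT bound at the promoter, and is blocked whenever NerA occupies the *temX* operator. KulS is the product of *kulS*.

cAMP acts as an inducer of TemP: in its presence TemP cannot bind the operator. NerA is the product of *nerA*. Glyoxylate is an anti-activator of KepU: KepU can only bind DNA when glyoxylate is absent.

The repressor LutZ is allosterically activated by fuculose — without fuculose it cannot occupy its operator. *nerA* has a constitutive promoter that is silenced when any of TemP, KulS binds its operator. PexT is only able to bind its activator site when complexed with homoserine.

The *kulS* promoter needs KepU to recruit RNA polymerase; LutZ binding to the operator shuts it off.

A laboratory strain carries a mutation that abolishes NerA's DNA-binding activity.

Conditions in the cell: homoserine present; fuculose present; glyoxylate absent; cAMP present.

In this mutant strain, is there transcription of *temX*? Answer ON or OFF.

ON

Homoserine is present, so PexT is active.
NerA is non-functional in this strain, so it has no effect.
No repressor is bound and PexT is active, so *temX* is transcribed.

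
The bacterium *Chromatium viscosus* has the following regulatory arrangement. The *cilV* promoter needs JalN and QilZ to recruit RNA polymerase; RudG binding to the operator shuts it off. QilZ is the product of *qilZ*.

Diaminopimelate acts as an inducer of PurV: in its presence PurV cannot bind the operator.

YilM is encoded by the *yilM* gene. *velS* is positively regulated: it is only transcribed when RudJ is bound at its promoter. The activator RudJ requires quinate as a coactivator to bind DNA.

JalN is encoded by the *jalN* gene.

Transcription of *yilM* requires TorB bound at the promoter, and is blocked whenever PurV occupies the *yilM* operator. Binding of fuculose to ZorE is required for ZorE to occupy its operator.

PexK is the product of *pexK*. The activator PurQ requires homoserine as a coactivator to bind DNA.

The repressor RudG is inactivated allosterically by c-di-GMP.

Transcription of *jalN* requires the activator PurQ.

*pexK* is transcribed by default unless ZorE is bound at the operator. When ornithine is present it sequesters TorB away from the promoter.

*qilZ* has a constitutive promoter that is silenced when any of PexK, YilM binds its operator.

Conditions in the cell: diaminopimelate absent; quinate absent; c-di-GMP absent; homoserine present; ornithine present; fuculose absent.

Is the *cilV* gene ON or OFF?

OFF

Homoserine is present, so PurQ is active.
No repressor is bound and PurQ is active, so *jalN* is transcribed.
So JalN is produced and active.
c-di-GMP is absent, so RudG is active.
Fuculose is absent, so ZorE is inactive.
With no repressor bound, *pexK* is transcribed.
So PexK is produced and active.
Ornithine is present, so TorB is inactive.
Diaminopimelate is absent, so PurV is active.
With repressor PurV bound, *yilM* is not transcribed.
So YilM is not produced.
With repressor PexK bound, *qilZ* is not transcribed.
So QilZ is not produced.
With repressor RudG bound, *cilV* is not transcribed.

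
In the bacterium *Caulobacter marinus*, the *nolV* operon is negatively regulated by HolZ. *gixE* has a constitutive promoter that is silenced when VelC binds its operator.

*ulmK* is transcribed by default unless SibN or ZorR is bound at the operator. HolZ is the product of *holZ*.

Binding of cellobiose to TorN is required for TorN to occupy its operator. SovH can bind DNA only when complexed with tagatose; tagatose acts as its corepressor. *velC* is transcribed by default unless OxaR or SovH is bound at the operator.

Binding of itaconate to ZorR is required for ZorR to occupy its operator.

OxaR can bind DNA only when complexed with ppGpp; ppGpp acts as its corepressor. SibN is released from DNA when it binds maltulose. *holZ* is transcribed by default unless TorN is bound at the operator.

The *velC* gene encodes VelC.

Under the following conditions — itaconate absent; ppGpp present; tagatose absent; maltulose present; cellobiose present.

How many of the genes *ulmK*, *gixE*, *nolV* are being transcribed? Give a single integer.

3

Maltulose is present, so SibN is inactive.
Itaconate is absent, so ZorR is inactive.
With no repressor bound, *ulmK* is transcribed.
→ *ulmK* is ON.
ppGpp is present, so OxaR is active.
Tagatose is absent, so SovH is inactive.
With repressor OxaR bound, *velC* is not transcribed.
So VelC is not produced.
With no repressor bound, *gixE* is transcribed.
→ *gixE* is ON.
Cellobiose is present, so TorN is active.
With repressor TorN bound, *holZ* is not transcribed.
So HolZ is not produced.
With no repressor bound, *nolV* is transcribed.
→ *nolV* is ON.
3 of the 3 genes are transcribed.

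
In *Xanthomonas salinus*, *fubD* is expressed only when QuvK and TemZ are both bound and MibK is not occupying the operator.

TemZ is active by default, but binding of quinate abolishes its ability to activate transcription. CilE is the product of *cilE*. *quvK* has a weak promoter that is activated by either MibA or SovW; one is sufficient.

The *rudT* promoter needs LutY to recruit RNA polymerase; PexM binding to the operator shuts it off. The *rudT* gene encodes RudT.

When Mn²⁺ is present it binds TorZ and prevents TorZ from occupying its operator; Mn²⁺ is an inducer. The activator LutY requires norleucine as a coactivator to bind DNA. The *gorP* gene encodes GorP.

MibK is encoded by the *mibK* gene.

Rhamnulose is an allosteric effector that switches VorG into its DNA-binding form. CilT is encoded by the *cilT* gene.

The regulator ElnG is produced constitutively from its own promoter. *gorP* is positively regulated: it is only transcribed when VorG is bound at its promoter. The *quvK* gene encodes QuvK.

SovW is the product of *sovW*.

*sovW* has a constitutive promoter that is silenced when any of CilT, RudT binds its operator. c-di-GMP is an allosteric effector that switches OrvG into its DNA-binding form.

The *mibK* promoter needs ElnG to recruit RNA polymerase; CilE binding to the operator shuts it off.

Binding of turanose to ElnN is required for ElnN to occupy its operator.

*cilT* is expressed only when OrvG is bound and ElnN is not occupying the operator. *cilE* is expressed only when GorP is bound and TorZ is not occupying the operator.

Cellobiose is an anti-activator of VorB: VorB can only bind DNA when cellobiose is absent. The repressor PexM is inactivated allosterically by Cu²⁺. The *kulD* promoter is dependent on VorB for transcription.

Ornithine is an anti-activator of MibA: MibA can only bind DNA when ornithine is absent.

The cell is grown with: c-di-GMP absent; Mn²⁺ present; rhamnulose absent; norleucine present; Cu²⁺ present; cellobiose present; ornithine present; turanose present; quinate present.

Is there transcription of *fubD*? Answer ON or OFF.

ElnG is produced constitutively and is active.
Rhamnulose is absent, so VorG is inactive.
Required activator VorG is absent, so *gorP* is not transcribed.
So GorP is not produced.
Mn²⁺ is present, so TorZ is inactive.
Required activator GorP is absent, so *cilE* is not transcribed.
So CilE is not produced.
No repressor is bound and ElnG is active, so *mibK* is transcribed.
So MibK is produced and active.
Ornithine is present, so MibA is inactive.
c-di-GMP is absent, so OrvG is inactive.
Turanose is present, so ElnN is active.
With repressor ElnN bound, *cilT* is not transcribed.
So CilT is not produced.
Cu²⁺ is present, so PexM is inactive.
Norleucine is present, so LutY is active.
No repressor is bound and LutY is active, so *rudT* is transcribed.
So RudT is produced and active.
With repressor RudT bound, *sovW* is not transcribed.
So SovW is not produced.
No activator is available at the *quvK* promoter, so *quvK* is not transcribed.
So QuvK is not produced.
Quinate is present, so TemZ is inactive.
With repressor MibK bound, *fubD* is not transcribed.

OFF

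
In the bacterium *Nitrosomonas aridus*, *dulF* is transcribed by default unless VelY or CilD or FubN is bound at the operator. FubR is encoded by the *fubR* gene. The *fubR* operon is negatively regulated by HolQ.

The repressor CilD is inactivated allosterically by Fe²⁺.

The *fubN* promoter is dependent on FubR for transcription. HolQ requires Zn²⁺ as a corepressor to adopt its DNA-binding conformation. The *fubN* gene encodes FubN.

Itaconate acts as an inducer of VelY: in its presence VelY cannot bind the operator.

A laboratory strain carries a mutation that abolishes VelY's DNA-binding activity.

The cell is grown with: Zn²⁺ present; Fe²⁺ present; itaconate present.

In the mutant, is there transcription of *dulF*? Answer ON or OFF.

VelY is non-functional in this strain, so it has no effect.
Fe²⁺ is present, so CilD is inactive.
Zn²⁺ is present, so HolQ is active.
With repressor HolQ bound, *fubR* is not transcribed.
So FubR is not produced.
Required activator FubR is absent, so *fubN* is not transcribed.
So FubN is not produced.
With no repressor bound, *dulF* is transcribed.

ON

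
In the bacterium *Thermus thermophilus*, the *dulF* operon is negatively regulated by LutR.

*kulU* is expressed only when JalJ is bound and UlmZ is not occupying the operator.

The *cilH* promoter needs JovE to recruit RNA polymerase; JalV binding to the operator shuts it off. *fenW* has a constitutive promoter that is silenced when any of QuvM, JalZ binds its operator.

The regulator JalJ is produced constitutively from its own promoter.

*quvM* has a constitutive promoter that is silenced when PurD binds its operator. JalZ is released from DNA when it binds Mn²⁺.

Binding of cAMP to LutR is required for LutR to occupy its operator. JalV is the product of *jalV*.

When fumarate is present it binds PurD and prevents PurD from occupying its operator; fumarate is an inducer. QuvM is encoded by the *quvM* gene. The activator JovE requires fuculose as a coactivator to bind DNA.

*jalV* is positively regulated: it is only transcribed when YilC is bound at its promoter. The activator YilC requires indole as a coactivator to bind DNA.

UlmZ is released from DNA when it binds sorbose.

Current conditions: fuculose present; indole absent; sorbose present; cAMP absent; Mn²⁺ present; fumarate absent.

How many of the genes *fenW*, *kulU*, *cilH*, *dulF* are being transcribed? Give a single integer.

4

Fumarate is absent, so PurD is active.
With repressor PurD bound, *quvM* is not transcribed.
So QuvM is not produced.
Mn²⁺ is present, so JalZ is inactive.
With no repressor bound, *fenW* is transcribed.
→ *fenW* is ON.
Sorbose is present, so UlmZ is inactive.
JalJ is produced constitutively and is active.
No repressor is bound and JalJ is active, so *kulU* is transcribed.
→ *kulU* is ON.
Indole is absent, so YilC is inactive.
Required activator YilC is absent, so *jalV* is not transcribed.
So JalV is not produced.
Fuculose is present, so JovE is active.
No repressor is bound and JovE is active, so *cilH* is transcribed.
→ *cilH* is ON.
cAMP is absent, so LutR is inactive.
With no repressor bound, *dulF* is transcribed.
→ *dulF* is ON.
4 of the 4 genes are transcribed.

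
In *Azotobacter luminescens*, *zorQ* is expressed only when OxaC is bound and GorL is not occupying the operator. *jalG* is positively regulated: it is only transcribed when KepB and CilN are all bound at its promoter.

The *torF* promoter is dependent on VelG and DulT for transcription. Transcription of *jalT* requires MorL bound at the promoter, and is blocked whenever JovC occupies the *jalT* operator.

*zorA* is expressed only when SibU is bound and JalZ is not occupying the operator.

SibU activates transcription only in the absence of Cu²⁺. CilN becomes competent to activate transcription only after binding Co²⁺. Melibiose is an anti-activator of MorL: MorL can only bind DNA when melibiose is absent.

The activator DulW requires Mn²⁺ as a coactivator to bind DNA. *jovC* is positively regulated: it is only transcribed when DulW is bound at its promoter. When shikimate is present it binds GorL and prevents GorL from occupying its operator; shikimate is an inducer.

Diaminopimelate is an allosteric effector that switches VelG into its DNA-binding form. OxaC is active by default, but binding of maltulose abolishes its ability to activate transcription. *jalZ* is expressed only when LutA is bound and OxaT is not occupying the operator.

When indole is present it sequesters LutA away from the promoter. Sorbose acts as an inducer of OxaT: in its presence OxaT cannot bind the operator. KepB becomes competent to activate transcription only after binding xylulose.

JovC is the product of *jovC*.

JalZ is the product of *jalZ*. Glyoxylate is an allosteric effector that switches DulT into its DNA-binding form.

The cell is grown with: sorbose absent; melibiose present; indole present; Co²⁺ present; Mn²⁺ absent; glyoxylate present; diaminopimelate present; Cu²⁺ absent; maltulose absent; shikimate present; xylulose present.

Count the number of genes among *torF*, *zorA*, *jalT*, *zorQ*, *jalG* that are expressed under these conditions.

4

Diaminopimelate is present, so VelG is active.
Glyoxylate is present, so DulT is active.
No repressor is bound and VelG and DulT are active, so *torF* is transcribed.
→ *torF* is ON.
Sorbose is absent, so OxaT is active.
Indole is present, so LutA is inactive.
With repressor OxaT bound, *jalZ* is not transcribed.
So JalZ is not produced.
Cu²⁺ is absent, so SibU is active.
No repressor is bound and SibU is active, so *zorA* is transcribed.
→ *zorA* is ON.
Mn²⁺ is absent, so DulW is inactive.
Required activator DulW is absent, so *jovC* is not transcribed.
So JovC is not produced.
Melibiose is present, so MorL is inactive.
Required activator MorL is absent, so *jalT* is not transcribed.
→ *jalT* is OFF.
Shikimate is present, so GorL is inactive.
Maltulose is absent, so OxaC is active.
No repressor is bound and OxaC is active, so *zorQ* is transcribed.
→ *zorQ* is ON.
Xylulose is present, so KepB is active.
Co²⁺ is present, so CilN is active.
No repressor is bound and KepB and CilN are active, so *jalG* is transcribed.
→ *jalG* is ON.
4 of the 5 genes are transcribed.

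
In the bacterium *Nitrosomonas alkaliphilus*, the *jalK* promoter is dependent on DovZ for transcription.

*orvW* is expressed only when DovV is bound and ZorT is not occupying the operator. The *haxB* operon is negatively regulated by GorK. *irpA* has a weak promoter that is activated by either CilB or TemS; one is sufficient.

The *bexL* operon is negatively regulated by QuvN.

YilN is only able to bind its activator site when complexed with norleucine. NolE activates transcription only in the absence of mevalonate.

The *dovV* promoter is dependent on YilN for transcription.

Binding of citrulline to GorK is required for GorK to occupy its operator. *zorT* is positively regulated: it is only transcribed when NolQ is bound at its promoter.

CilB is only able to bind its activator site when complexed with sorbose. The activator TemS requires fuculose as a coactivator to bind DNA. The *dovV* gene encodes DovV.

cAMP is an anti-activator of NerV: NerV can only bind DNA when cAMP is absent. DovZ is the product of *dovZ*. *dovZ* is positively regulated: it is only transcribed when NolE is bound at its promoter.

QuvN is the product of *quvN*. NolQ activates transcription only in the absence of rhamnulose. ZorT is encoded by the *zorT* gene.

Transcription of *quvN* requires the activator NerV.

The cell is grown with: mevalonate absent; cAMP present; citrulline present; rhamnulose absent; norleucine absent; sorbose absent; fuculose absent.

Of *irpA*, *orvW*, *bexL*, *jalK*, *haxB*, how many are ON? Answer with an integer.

Sorbose is absent, so CilB is inactive.
Fuculose is absent, so TemS is inactive.
No activator is available at the *irpA* promoter, so *irpA* is not transcribed.
→ *irpA* is OFF.
Rhamnulose is absent, so NolQ is active.
No repressor is bound and NolQ is active, so *zorT* is transcribed.
So ZorT is produced and active.
Norleucine is absent, so YilN is inactive.
Required activator YilN is absent, so *dovV* is not transcribed.
So DovV is not produced.
With repressor ZorT bound, *orvW* is not transcribed.
→ *orvW* is OFF.
cAMP is present, so NerV is inactive.
Required activator NerV is absent, so *quvN* is not transcribed.
So QuvN is not produced.
With no repressor bound, *bexL* is transcribed.
→ *bexL* is ON.
Mevalonate is absent, so NolE is active.
No repressor is bound and NolE is active, so *dovZ* is transcribed.
So DovZ is produced and active.
No repressor is bound and DovZ is active, so *jalK* is transcribed.
→ *jalK* is ON.
Citrulline is present, so GorK is active.
With repressor GorK bound, *haxB* is not transcribed.
→ *haxB* is OFF.
2 of the 5 genes are transcribed.

2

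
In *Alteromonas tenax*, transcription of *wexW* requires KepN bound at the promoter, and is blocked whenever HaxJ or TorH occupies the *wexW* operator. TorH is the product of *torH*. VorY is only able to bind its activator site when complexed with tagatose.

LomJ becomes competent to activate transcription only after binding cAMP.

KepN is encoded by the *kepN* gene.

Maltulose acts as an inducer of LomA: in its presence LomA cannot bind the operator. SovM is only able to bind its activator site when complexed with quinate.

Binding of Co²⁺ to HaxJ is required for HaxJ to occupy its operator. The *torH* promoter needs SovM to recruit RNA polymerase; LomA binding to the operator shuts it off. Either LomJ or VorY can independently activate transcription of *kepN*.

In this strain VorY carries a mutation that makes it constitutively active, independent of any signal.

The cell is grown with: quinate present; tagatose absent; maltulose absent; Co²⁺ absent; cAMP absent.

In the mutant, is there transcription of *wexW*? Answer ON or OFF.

ON

cAMP is absent, so LomJ is inactive.
VorY is constitutively active in this strain.
Activator VorY is present, so *kepN* is transcribed.
So KepN is produced and active.
Co²⁺ is absent, so HaxJ is inactive.
Maltulose is absent, so LomA is active.
Quinate is present, so SovM is active.
With repressor LomA bound, *torH* is not transcribed.
So TorH is not produced.
No repressor is bound and KepN is active, so *wexW* is transcribed.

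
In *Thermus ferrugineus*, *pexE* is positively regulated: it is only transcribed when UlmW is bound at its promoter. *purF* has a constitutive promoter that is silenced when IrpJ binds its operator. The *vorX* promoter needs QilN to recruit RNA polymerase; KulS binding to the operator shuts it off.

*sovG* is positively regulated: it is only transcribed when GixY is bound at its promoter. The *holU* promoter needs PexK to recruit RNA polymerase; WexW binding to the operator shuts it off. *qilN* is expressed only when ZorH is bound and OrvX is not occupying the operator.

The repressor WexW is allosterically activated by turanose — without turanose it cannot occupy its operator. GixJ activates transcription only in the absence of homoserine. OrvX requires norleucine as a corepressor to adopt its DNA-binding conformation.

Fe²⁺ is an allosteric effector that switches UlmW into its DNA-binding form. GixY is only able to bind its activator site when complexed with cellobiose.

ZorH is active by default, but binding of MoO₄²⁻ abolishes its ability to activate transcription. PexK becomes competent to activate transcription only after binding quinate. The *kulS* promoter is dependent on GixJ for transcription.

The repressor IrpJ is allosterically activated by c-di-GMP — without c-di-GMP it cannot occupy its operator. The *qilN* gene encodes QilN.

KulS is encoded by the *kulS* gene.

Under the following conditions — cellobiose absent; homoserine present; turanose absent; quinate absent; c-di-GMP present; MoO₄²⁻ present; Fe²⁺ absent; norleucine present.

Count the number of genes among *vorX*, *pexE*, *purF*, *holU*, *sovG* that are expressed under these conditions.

Homoserine is present, so GixJ is inactive.
Required activator GixJ is absent, so *kulS* is not transcribed.
So KulS is not produced.
MoO₄²⁻ is present, so ZorH is inactive.
Norleucine is present, so OrvX is active.
With repressor OrvX bound, *qilN* is not transcribed.
So QilN is not produced.
Required activator QilN is absent, so *vorX* is not transcribed.
→ *vorX* is OFF.
Fe²⁺ is absent, so UlmW is inactive.
Required activator UlmW is absent, so *pexE* is not transcribed.
→ *pexE* is OFF.
c-di-GMP is present, so IrpJ is active.
With repressor IrpJ bound, *purF* is not transcribed.
→ *purF* is OFF.
Quinate is absent, so PexK is inactive.
Turanose is absent, so WexW is inactive.
Required activator PexK is absent, so *holU* is not transcribed.
→ *holU* is OFF.
Cellobiose is absent, so GixY is inactive.
Required activator GixY is absent, so *sovG* is not transcribed.
→ *sovG* is OFF.
0 of the 5 genes are transcribed.

0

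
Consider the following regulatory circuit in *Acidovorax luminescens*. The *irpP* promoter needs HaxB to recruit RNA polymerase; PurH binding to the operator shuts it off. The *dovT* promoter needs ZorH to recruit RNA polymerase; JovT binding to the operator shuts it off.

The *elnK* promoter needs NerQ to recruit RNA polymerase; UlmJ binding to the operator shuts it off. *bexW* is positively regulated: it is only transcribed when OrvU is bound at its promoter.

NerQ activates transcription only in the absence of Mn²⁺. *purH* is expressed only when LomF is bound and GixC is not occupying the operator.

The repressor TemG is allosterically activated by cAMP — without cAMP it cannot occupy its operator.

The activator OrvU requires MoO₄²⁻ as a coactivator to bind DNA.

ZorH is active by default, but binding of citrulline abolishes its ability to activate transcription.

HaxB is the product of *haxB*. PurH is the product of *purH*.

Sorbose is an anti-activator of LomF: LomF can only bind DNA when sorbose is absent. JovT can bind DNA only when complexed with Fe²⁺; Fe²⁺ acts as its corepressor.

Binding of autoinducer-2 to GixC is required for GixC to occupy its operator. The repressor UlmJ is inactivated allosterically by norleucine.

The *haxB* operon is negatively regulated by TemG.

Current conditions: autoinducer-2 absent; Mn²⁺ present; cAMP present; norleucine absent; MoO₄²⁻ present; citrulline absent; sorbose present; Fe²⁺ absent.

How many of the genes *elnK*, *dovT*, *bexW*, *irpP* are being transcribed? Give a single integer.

2

Mn²⁺ is present, so NerQ is inactive.
Norleucine is absent, so UlmJ is active.
With repressor UlmJ bound, *elnK* is not transcribed.
→ *elnK* is OFF.
Citrulline is absent, so ZorH is active.
Fe²⁺ is absent, so JovT is inactive.
No repressor is bound and ZorH is active, so *dovT* is transcribed.
→ *dovT* is ON.
MoO₄²⁻ is present, so OrvU is active.
No repressor is bound and OrvU is active, so *bexW* is transcribed.
→ *bexW* is ON.
Sorbose is present, so LomF is inactive.
Autoinducer-2 is absent, so GixC is inactive.
Required activator LomF is absent, so *purH* is not transcribed.
So PurH is not produced.
cAMP is present, so TemG is active.
With repressor TemG bound, *haxB* is not transcribed.
So HaxB is not produced.
Required activator HaxB is absent, so *irpP* is not transcribed.
→ *irpP* is OFF.
2 of the 4 genes are transcribed.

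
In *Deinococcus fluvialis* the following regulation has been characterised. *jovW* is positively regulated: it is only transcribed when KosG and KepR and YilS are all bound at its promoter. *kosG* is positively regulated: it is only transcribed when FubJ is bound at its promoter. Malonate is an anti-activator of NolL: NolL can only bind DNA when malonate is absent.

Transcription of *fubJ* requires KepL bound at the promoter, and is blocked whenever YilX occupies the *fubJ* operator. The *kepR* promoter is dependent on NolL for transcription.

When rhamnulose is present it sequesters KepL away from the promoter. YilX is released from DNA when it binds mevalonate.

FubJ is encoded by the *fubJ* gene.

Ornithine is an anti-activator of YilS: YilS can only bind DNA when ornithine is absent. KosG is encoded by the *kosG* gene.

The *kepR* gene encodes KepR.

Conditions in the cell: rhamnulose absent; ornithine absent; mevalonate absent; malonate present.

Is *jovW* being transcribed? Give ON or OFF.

OFF

Mevalonate is absent, so YilX is active.
Rhamnulose is absent, so KepL is active.
With repressor YilX bound, *fubJ* is not transcribed.
So FubJ is not produced.
Required activator FubJ is absent, so *kosG* is not transcribed.
So KosG is not produced.
Malonate is present, so NolL is inactive.
Required activator NolL is absent, so *kepR* is not transcribed.
So KepR is not produced.
Ornithine is absent, so YilS is active.
Required activator KosG is absent, so *jovW* is not transcribed.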